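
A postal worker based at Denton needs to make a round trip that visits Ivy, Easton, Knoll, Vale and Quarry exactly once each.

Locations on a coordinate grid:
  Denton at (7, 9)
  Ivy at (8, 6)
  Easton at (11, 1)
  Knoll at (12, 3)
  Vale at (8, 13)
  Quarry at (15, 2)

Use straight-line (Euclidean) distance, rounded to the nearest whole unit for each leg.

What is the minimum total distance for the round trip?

There are 60 distinct closed tours to check (reversals are equivalent).
Denton→Ivy→Easton→Knoll→Vale→Quarry→Denton: 3+6+2+11+13+11 = 46
Denton→Ivy→Easton→Knoll→Quarry→Vale→Denton: 3+6+2+3+13+4 = 31
Denton→Ivy→Easton→Vale→Knoll→Quarry→Denton: 3+6+12+11+3+11 = 46
Denton→Ivy→Easton→Vale→Quarry→Knoll→Denton: 3+6+12+13+3+8 = 45
Denton→Ivy→Easton→Quarry→Knoll→Vale→Denton: 3+6+4+3+11+4 = 31
Denton→Ivy→Easton→Quarry→Vale→Knoll→Denton: 3+6+4+13+11+8 = 45
Denton→Ivy→Knoll→Easton→Vale→Quarry→Denton: 3+5+2+12+13+11 = 46
Denton→Ivy→Knoll→Easton→Quarry→Vale→Denton: 3+5+2+4+13+4 = 31
Denton→Ivy→Knoll→Vale→Easton→Quarry→Denton: 3+5+11+12+4+11 = 46
Denton→Ivy→Knoll→Vale→Quarry→Easton→Denton: 3+5+11+13+4+9 = 45
Denton→Ivy→Knoll→Quarry→Easton→Vale→Denton: 3+5+3+4+12+4 = 31
Denton→Ivy→Knoll→Quarry→Vale→Easton→Denton: 3+5+3+13+12+9 = 45
Denton→Ivy→Vale→Easton→Knoll→Quarry→Denton: 3+7+12+2+3+11 = 38
Denton→Ivy→Vale→Easton→Quarry→Knoll→Denton: 3+7+12+4+3+8 = 37
… (46 more)
The minimum is 31.
One optimal route: Denton → Ivy → Easton → Knoll → Quarry → Vale → Denton (or its reverse).

Shortest round trip = 31.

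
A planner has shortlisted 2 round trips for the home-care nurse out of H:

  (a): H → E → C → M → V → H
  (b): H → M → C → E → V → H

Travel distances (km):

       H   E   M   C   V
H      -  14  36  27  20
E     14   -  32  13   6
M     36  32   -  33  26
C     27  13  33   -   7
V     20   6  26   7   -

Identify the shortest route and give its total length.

(a): 14 + 13 + 33 + 26 + 20 = 106
(b): 36 + 33 + 13 + 6 + 20 = 108

Shortest is (a), total 106 km.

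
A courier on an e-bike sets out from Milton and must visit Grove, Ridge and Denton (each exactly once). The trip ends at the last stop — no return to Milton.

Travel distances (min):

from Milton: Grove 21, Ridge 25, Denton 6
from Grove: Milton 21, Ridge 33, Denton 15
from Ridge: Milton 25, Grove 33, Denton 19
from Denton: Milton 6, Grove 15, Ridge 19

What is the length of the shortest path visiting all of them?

There are 3! = 6 possible orderings.
Milton - Grove - Ridge - Denton: 21+33+19 = 73
Milton - Grove - Denton - Ridge: 21+15+19 = 55
Milton - Ridge - Grove - Denton: 25+33+15 = 73
Milton - Ridge - Denton - Grove: 25+19+15 = 59
Milton - Denton - Grove - Ridge: 6+15+33 = 54
Milton - Denton - Ridge - Grove: 6+19+33 = 58
The minimum is 54.
One shortest path: Milton → Denton → Grove → Ridge.

Minimum one-way distance = 54 min.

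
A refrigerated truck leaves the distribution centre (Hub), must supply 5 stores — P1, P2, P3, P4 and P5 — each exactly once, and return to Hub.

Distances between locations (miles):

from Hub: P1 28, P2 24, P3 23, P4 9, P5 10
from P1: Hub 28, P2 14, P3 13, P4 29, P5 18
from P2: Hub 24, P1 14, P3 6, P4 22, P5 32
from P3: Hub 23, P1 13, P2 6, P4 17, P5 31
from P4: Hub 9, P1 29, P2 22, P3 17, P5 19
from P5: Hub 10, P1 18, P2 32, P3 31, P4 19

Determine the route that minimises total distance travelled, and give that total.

There are 60 distinct closed tours to check (reversals are equivalent).
Hub→P1→P2→P3→P4→P5→Hub: 28+14+6+17+19+10 = 94
Hub→P1→P2→P3→P5→P4→Hub: 28+14+6+31+19+9 = 107
Hub→P1→P2→P4→P3→P5→Hub: 28+14+22+17+31+10 = 122
Hub→P1→P2→P4→P5→P3→Hub: 28+14+22+19+31+23 = 137
Hub→P1→P2→P5→P3→P4→Hub: 28+14+32+31+17+9 = 131
Hub→P1→P2→P5→P4→P3→Hub: 28+14+32+19+17+23 = 133
Hub→P1→P3→P2→P4→P5→Hub: 28+13+6+22+19+10 = 98
Hub→P1→P3→P2→P5→P4→Hub: 28+13+6+32+19+9 = 107
Hub→P1→P3→P4→P2→P5→Hub: 28+13+17+22+32+10 = 122
Hub→P1→P3→P4→P5→P2→Hub: 28+13+17+19+32+24 = 133
Hub→P1→P3→P5→P2→P4→Hub: 28+13+31+32+22+9 = 135
Hub→P1→P3→P5→P4→P2→Hub: 28+13+31+19+22+24 = 137
Hub→P1→P4→P2→P3→P5→Hub: 28+29+22+6+31+10 = 126
Hub→P1→P4→P2→P5→P3→Hub: 28+29+22+32+31+23 = 165
… (46 more)
Hub→P4→P3→P2→P1→P5→Hub: 9+17+6+14+18+10 = 74  ← best
The minimum is 74.
One optimal route: Hub → P4 → P3 → P2 → P1 → P5 → Hub (or its reverse).

74 miles — the shortest possible round trip.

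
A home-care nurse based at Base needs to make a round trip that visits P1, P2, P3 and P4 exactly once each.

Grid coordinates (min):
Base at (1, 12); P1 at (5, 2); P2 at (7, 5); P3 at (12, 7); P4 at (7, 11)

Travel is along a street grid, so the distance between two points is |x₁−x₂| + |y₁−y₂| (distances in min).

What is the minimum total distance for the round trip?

Minimum total distance: 42 min.

Base - P1 - P2 - P3 - P4 - Base: 14+5+7+9+7 = 42
Base - P1 - P2 - P4 - P3 - Base: 14+5+6+9+16 = 50
Base - P1 - P3 - P2 - P4 - Base: 14+12+7+6+7 = 46
Base - P1 - P3 - P4 - P2 - Base: 14+12+9+6+13 = 54
Base - P1 - P4 - P2 - P3 - Base: 14+11+6+7+16 = 54
Base - P1 - P4 - P3 - P2 - Base: 14+11+9+7+13 = 54
Base - P2 - P1 - P3 - P4 - Base: 13+5+12+9+7 = 46
Base - P2 - P1 - P4 - P3 - Base: 13+5+11+9+16 = 54
Base - P2 - P3 - P1 - P4 - Base: 13+7+12+11+7 = 50
Base - P2 - P4 - P1 - P3 - Base: 13+6+11+12+16 = 58
Base - P3 - P1 - P2 - P4 - Base: 16+12+5+6+7 = 46
Base - P3 - P2 - P1 - P4 - Base: 16+7+5+11+7 = 46
The minimum is 42.
One optimal route: Base → P1 → P2 → P3 → P4 → Base (or its reverse).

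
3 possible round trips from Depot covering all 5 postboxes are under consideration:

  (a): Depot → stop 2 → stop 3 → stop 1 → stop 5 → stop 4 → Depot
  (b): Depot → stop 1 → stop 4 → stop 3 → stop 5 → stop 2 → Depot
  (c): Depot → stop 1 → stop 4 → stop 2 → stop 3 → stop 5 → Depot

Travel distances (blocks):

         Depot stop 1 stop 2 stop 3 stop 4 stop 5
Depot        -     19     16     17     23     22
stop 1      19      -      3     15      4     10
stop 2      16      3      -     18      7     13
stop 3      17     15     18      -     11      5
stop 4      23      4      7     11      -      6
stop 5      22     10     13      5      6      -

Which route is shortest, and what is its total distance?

Shortest is (b), total 68 blocks.

(a): 16 + 18 + 15 + 10 + 6 + 23 = 88
(b): 19 + 4 + 11 + 5 + 13 + 16 = 68
(c): 19 + 4 + 7 + 18 + 5 + 22 = 75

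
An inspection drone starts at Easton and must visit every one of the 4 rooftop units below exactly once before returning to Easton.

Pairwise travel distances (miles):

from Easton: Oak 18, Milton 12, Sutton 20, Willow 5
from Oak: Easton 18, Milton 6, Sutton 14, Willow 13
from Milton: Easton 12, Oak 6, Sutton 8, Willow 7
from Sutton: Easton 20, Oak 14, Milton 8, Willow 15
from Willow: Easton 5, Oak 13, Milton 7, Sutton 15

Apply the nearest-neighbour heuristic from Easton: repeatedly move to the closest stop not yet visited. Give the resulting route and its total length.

Easton → [Willow:5 / Milton:12 / Oak:18 / Sutton:20] → Willow (5)
Willow → [Milton:7 / Oak:13 / Sutton:15] → Milton (7)
Milton → [Oak:6 / Sutton:8] → Oak (6)
Oak → [Sutton:14] → Sutton (14)
Return Sutton→Easton: 20.
Total = 5 + 7 + 6 + 14 + 20 = 52.

Nearest-neighbour total = 52 miles; route Easton → Willow → Milton → Oak → Sutton → Easton.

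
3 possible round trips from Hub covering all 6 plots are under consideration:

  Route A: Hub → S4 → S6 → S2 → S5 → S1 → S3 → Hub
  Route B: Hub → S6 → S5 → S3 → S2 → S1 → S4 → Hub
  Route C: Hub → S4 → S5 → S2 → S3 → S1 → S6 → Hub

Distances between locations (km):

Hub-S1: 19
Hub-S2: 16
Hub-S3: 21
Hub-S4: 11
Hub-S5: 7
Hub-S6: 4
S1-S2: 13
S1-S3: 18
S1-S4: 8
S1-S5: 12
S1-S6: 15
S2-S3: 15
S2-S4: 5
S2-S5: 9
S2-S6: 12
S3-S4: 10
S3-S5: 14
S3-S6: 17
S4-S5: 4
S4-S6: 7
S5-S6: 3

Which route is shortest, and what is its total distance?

Route A: 11 + 7 + 12 + 9 + 12 + 18 + 21 = 90
Route B: 4 + 3 + 14 + 15 + 13 + 8 + 11 = 68
Route C: 11 + 4 + 9 + 15 + 18 + 15 + 4 = 76

Shortest is Route B, total 68 km.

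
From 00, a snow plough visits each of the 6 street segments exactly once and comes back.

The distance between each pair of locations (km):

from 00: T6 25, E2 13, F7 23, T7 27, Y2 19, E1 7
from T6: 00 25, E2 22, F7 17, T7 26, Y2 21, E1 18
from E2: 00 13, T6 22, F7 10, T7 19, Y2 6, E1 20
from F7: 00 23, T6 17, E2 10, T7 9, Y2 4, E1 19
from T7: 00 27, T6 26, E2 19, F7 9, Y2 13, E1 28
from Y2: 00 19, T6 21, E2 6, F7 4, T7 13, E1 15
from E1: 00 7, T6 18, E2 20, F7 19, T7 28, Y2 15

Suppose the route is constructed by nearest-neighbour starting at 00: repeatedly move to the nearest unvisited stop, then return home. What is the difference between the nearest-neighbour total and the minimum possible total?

From 00: E1=7, E2=13, Y2=19, F7=23, T6=25, T7=27 → choose E1 (7).
From E1: Y2=15, T6=18, F7=19, E2=20, T7=28 → choose Y2 (15).
From Y2: F7=4, E2=6, T7=13, T6=21 → choose F7 (4).
From F7: T7=9, E2=10, T6=17 → choose T7 (9).
From T7: E2=19, T6=26 → choose E2 (19).
From E2: T6=22 → choose T6 (22).
NN route 00 → E1 → Y2 → F7 → T7 → E2 → T6 → 00 costs 101.
Optimal: 00 → E2 → Y2 → F7 → T7 → T6 → E1 → 00 costs 83 (by enumerating all 360 distinct tours).
Excess = 101 − 83 = 18.

Excess over optimum: 18 km.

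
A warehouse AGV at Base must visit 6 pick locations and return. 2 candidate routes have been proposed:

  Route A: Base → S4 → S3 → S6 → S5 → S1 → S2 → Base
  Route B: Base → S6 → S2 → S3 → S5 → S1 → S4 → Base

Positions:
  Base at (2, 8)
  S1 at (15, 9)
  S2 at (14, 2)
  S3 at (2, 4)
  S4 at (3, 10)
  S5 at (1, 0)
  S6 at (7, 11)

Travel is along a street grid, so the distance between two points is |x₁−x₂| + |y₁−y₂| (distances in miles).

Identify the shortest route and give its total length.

Route A: 3 + 7 + 12 + 17 + 23 + 8 + 18 = 88
Route B: 8 + 16 + 14 + 5 + 23 + 13 + 3 = 82

82 miles — Route B is the shortest.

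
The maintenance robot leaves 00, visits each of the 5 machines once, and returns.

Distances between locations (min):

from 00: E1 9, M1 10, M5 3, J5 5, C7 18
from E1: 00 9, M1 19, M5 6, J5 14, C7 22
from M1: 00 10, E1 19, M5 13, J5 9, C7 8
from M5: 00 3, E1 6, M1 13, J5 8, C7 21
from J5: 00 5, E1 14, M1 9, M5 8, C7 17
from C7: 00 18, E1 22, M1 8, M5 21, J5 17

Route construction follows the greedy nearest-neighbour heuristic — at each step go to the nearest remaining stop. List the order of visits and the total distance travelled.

Nearest-neighbour total = 58 min; route 00 → M5 → E1 → J5 → M1 → C7 → 00.

From 00: distances to unvisited — M5=3, J5=5, E1=9, M1=10, C7=18. Nearest is M5 (3).
From M5: distances to unvisited — E1=6, J5=8, M1=13, C7=21. Nearest is E1 (6).
From E1: distances to unvisited — J5=14, M1=19, C7=22. Nearest is J5 (14).
From J5: distances to unvisited — M1=9, C7=17. Nearest is M1 (9).
From M1: distances to unvisited — C7=8. Nearest is C7 (8).
Return C7→00: 18.
Total = 3 + 6 + 14 + 9 + 8 + 18 = 58.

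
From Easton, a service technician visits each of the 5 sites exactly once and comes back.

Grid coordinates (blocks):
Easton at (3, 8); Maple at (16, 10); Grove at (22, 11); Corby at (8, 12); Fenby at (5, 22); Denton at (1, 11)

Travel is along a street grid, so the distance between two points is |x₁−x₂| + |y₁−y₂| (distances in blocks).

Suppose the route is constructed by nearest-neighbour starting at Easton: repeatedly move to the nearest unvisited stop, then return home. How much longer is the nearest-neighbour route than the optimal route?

Excess over optimum: 4 blocks.

Easton: Denton=5, Corby=9, Maple=15, Fenby=16, Grove=22 ⇒ Denton
Denton: Corby=8, Fenby=15, Maple=16, Grove=21 ⇒ Corby
Corby: Maple=10, Fenby=13, Grove=15 ⇒ Maple
Maple: Grove=7, Fenby=23 ⇒ Grove
Grove: Fenby=28 ⇒ Fenby
NN route Easton → Denton → Corby → Maple → Grove → Fenby → Easton costs 74.
Optimal: Easton → Maple → Grove → Corby → Fenby → Denton → Easton costs 70 (by enumerating all 60 distinct tours).
Excess = 74 − 70 = 4.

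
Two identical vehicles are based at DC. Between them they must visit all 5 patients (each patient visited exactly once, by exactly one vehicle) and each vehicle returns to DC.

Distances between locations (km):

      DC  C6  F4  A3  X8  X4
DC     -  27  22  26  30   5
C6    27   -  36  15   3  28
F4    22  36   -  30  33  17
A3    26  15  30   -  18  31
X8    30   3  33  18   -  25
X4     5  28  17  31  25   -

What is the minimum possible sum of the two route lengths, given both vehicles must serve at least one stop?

Minimum combined distance: 109 km.

There are 2^4 − 1 = 15 ways to divide the 5 stops into two non-empty groups. For each, the best each vehicle can do is its own shortest tour through its group:
  {C6} + {F4, A3, X8, X4}: 54 + 99 = 153
  {F4} + {C6, A3, X8, X4}: 44 + 74 = 118
  {C6, F4} + {A3, X8, X4}: 85 + 74 = 159
  {A3} + {C6, F4, X8, X4}: 52 + 85 = 137
  {C6, A3} + {F4, X8, X4}: 68 + 85 = 153
  {F4, A3} + {C6, X8, X4}: 78 + 60 = 138
  … (15 splits in total)
  {C6, F4, A3, X8} + {X4}: 99 + 10 = 109  ← best
Best: vehicle 1 DC → F4 → X8 → C6 → A3 → DC = 99; vehicle 2 DC → X4 → DC = 10; combined 109.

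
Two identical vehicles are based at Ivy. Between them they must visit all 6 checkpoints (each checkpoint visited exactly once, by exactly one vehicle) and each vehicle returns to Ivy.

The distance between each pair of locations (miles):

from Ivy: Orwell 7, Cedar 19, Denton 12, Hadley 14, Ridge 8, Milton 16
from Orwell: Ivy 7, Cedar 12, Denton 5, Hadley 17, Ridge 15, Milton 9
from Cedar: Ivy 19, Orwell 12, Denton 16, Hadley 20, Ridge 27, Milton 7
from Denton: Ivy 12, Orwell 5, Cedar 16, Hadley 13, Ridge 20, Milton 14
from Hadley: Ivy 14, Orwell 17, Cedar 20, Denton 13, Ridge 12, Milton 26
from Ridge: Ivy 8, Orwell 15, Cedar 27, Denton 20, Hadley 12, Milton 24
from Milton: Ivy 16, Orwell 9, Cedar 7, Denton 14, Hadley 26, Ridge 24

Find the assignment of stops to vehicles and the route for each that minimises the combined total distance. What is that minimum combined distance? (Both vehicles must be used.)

Try each way of splitting the stops between the two vehicles (each non-empty) and, for each split, find the best tour for each vehicle:
  {Orwell} + {Cedar, Denton, Hadley, Ridge, Milton}: 14 + 72 = 86
  {Cedar} + {Orwell, Denton, Hadley, Ridge, Milton}: 38 + 63 = 101
  {Orwell, Cedar} + {Denton, Hadley, Ridge, Milton}: 38 + 63 = 101
  {Denton} + {Orwell, Cedar, Hadley, Ridge, Milton}: 24 + 63 = 87
  {Orwell, Denton} + {Cedar, Hadley, Ridge, Milton}: 24 + 63 = 87
  {Cedar, Denton} + {Orwell, Hadley, Ridge, Milton}: 47 + 62 = 109
  … (31 splits in total)
  {Ridge} + {Orwell, Cedar, Denton, Hadley, Milton}: 16 + 66 = 82  ← best
Best: vehicle 1 Ivy → Ridge → Ivy = 16; vehicle 2 Ivy → Orwell → Milton → Cedar → Denton → Hadley → Ivy = 66; combined 82.

82 miles — the smallest possible combined total.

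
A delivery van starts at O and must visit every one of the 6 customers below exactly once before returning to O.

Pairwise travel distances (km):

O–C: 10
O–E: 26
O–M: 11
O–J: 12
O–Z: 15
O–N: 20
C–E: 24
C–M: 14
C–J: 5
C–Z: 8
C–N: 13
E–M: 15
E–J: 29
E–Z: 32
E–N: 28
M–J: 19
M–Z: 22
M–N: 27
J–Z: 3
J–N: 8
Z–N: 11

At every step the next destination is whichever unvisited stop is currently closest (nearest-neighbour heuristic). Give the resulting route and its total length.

Nearest-neighbour total = 97 km; route O → C → J → Z → N → M → E → O.

At O the remaining stops are C 10, M 11, J 12, Z 15, N 20, E 26; go to C.
At C the remaining stops are J 5, Z 8, N 13, M 14, E 24; go to J.
At J the remaining stops are Z 3, N 8, M 19, E 29; go to Z.
At Z the remaining stops are N 11, M 22, E 32; go to N.
At N the remaining stops are M 27, E 28; go to M.
At M the remaining stops are E 15; go to E.
Return E→O: 26.
Total = 10 + 5 + 3 + 11 + 27 + 15 + 26 = 97.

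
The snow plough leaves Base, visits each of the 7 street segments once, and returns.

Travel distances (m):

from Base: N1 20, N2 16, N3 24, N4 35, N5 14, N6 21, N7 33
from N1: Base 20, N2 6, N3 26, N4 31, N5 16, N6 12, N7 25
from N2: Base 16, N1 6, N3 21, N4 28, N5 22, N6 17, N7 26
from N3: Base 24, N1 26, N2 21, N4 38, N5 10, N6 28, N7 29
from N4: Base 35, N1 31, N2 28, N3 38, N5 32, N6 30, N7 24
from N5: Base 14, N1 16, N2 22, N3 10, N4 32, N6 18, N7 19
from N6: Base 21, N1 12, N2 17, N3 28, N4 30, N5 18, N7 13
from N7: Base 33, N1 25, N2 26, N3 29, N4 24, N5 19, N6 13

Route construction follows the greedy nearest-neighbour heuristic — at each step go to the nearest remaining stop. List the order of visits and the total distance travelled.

135 m along Base → N5 → N3 → N2 → N1 → N6 → N7 → N4 → Base.

From Base: distances to unvisited — N5=14, N2=16, N1=20, N6=21, N3=24, N7=33, N4=35. Nearest is N5 (14).
From N5: distances to unvisited — N3=10, N1=16, N6=18, N7=19, N2=22, N4=32. Nearest is N3 (10).
From N3: distances to unvisited — N2=21, N1=26, N6=28, N7=29, N4=38. Nearest is N2 (21).
From N2: distances to unvisited — N1=6, N6=17, N7=26, N4=28. Nearest is N1 (6).
From N1: distances to unvisited — N6=12, N7=25, N4=31. Nearest is N6 (12).
From N6: distances to unvisited — N7=13, N4=30. Nearest is N7 (13).
From N7: distances to unvisited — N4=24. Nearest is N4 (24).
Return N4→Base: 35.
Total = 14 + 10 + 21 + 6 + 12 + 13 + 24 + 35 = 135.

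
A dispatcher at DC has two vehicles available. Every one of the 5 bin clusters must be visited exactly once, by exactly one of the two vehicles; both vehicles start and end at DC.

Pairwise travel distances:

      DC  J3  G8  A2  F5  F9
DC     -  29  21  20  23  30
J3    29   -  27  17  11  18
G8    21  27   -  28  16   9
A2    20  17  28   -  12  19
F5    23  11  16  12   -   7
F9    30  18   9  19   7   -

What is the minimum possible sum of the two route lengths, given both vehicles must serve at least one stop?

Check every non-empty split of the stops between the two vehicles; for each half take its own optimal tour:
  {J3} + {G8, A2, F5, F9}: 58 + 69 = 127
  {G8} + {J3, A2, F5, F9}: 42 + 85 = 127
  {J3, G8} + {A2, F5, F9}: 77 + 69 = 146
  {A2} + {J3, G8, F5, F9}: 40 + 77 = 117
  {J3, A2} + {G8, F5, F9}: 66 + 60 = 126
  {G8, A2} + {J3, F5, F9}: 69 + 77 = 146
  … (15 splits in total)
Best: vehicle 1 DC → A2 → DC = 40; vehicle 2 DC → J3 → F5 → F9 → G8 → DC = 77; combined 117.

117 — the smallest possible combined total.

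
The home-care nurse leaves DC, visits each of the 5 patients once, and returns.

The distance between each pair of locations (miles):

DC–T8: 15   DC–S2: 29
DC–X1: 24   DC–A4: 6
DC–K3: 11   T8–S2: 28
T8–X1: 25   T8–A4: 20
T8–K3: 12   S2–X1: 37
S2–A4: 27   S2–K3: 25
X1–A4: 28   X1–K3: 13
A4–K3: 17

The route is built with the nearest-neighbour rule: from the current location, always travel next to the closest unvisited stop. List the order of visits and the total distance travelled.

Total distance 126 miles via the nearest-neighbour route DC → A4 → K3 → T8 → X1 → S2 → DC.

DC → [A4:6 / K3:11 / T8:15 / X1:24 / S2:29] → A4 (6)
A4 → [K3:17 / T8:20 / S2:27 / X1:28] → K3 (17)
K3 → [T8:12 / X1:13 / S2:25] → T8 (12)
T8 → [X1:25 / S2:28] → X1 (25)
X1 → [S2:37] → S2 (37)
Return S2→DC: 29.
Total = 6 + 17 + 12 + 25 + 37 + 29 = 126.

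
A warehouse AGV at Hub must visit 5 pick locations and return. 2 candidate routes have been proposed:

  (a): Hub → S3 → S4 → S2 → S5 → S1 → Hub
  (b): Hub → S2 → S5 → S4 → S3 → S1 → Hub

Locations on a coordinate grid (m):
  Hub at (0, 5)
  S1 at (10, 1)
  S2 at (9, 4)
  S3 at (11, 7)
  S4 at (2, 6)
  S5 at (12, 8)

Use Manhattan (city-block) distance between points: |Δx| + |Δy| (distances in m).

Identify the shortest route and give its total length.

(a): 13 + 10 + 9 + 7 + 9 + 14 = 62
(b): 10 + 7 + 12 + 10 + 7 + 14 = 60

60 m — (b) is the shortest.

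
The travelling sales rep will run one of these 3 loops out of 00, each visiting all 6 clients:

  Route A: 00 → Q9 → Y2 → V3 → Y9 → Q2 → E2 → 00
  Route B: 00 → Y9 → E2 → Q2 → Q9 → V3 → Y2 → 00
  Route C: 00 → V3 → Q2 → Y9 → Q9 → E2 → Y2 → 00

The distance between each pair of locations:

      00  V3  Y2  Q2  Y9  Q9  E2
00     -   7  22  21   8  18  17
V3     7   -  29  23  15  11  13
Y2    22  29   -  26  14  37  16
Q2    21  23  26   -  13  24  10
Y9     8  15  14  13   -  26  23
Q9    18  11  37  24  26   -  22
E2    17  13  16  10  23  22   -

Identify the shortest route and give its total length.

Route A: 18 + 37 + 29 + 15 + 13 + 10 + 17 = 139
Route B: 8 + 23 + 10 + 24 + 11 + 29 + 22 = 127
Route C: 7 + 23 + 13 + 26 + 22 + 16 + 22 = 129

Shortest is Route B, total 127.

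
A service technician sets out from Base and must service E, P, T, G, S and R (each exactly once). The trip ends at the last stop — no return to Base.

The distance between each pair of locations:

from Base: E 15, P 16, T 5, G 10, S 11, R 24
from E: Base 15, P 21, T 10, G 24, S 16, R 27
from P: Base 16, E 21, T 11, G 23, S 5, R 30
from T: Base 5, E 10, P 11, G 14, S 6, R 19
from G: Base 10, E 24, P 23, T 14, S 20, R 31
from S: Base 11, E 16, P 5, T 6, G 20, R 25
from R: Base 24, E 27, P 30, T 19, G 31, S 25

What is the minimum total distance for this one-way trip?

Shortest open route: 81.

There are 6! = 720 possible orderings.
Base→E→P→T→G→S→R: 15+21+11+14+20+25 = 106
Base→E→P→T→G→R→S: 15+21+11+14+31+25 = 117
Base→E→P→T→S→G→R: 15+21+11+6+20+31 = 104
Base→E→P→T→S→R→G: 15+21+11+6+25+31 = 109
Base→E→P→T→R→G→S: 15+21+11+19+31+20 = 117
Base→E→P→T→R→S→G: 15+21+11+19+25+20 = 111
Base→E→P→G→T→S→R: 15+21+23+14+6+25 = 104
Base→E→P→G→T→R→S: 15+21+23+14+19+25 = 117
… (712 more)
Base→G→P→S→T→E→R: 10+23+5+6+10+27 = 81  ← best
The minimum is 81.
One shortest path: Base → G → P → S → T → E → R.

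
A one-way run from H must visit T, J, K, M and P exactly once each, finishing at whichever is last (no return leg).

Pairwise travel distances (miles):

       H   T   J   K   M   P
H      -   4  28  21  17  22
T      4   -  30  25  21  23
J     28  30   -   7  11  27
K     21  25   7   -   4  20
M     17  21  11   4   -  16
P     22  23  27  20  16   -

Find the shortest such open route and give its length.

There are 5! = 120 possible orderings.
H → T → J → K → M → P: 4+30+7+4+16 = 61
H → T → J → K → P → M: 4+30+7+20+16 = 77
H → T → J → M → K → P: 4+30+11+4+20 = 69
H → T → J → M → P → K: 4+30+11+16+20 = 81
H → T → J → P → K → M: 4+30+27+20+4 = 85
H → T → J → P → M → K: 4+30+27+16+4 = 81
H → T → K → J → M → P: 4+25+7+11+16 = 63
H → T → K → J → P → M: 4+25+7+27+16 = 79
H → T → K → M → J → P: 4+25+4+11+27 = 71
H → T → K → M → P → J: 4+25+4+16+27 = 76
H → T → K → P → J → M: 4+25+20+27+11 = 87
H → T → K → P → M → J: 4+25+20+16+11 = 76
H → T → M → J → K → P: 4+21+11+7+20 = 63
H → T → M → J → P → K: 4+21+11+27+20 = 83
… (106 more)
H → T → P → M → K → J: 4+23+16+4+7 = 54  ← best
The minimum is 54.
One shortest path: H → T → P → M → K → J.

54 miles — the minimum one-way total.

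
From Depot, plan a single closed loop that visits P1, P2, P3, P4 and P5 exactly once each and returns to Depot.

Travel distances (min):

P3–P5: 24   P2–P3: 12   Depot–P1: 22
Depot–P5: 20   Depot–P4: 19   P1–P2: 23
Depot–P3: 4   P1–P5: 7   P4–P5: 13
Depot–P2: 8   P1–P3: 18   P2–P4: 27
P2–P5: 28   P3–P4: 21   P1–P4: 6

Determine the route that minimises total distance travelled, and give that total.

74 min — the shortest possible round trip.

There are 60 distinct closed tours to check (reversals are equivalent).
Depot→P1→P2→P3→P4→P5→Depot: 22+23+12+21+13+20 = 111
Depot→P1→P2→P3→P5→P4→Depot: 22+23+12+24+13+19 = 113
Depot→P1→P2→P4→P3→P5→Depot: 22+23+27+21+24+20 = 137
Depot→P1→P2→P4→P5→P3→Depot: 22+23+27+13+24+4 = 113
Depot→P1→P2→P5→P3→P4→Depot: 22+23+28+24+21+19 = 137
Depot→P1→P2→P5→P4→P3→Depot: 22+23+28+13+21+4 = 111
Depot→P1→P3→P2→P4→P5→Depot: 22+18+12+27+13+20 = 112
Depot→P1→P3→P2→P5→P4→Depot: 22+18+12+28+13+19 = 112
Depot→P1→P3→P4→P2→P5→Depot: 22+18+21+27+28+20 = 136
Depot→P1→P3→P4→P5→P2→Depot: 22+18+21+13+28+8 = 110
Depot→P1→P3→P5→P2→P4→Depot: 22+18+24+28+27+19 = 138
Depot→P1→P3→P5→P4→P2→Depot: 22+18+24+13+27+8 = 112
Depot→P1→P4→P2→P3→P5→Depot: 22+6+27+12+24+20 = 111
Depot→P1→P4→P2→P5→P3→Depot: 22+6+27+28+24+4 = 111
… (46 more)
Depot→P2→P3→P4→P1→P5→Depot: 8+12+21+6+7+20 = 74  ← best
The minimum is 74.
One optimal route: Depot → P2 → P3 → P4 → P1 → P5 → Depot (or its reverse).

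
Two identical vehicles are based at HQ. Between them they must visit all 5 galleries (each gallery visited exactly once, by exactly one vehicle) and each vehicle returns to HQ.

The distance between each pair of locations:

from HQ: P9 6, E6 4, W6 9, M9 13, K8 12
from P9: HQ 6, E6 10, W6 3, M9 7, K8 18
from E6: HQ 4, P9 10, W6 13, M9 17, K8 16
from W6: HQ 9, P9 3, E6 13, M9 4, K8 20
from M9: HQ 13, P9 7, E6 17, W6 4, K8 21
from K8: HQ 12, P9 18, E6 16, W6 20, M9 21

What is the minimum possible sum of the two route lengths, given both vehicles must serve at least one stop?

Minimum combined distance: 54.

Try each way of splitting the stops between the two vehicles (each non-empty) and, for each split, find the best tour for each vehicle:
  {P9} + {E6, W6, M9, K8}: 12 + 54 = 66
  {E6} + {P9, W6, M9, K8}: 8 + 46 = 54
  {P9, E6} + {W6, M9, K8}: 20 + 46 = 66
  {W6} + {P9, E6, M9, K8}: 18 + 54 = 72
  {P9, W6} + {E6, M9, K8}: 18 + 54 = 72
  {E6, W6} + {P9, M9, K8}: 26 + 46 = 72
  … (15 splits in total)
Best: vehicle 1 HQ → E6 → HQ = 8; vehicle 2 HQ → P9 → W6 → M9 → K8 → HQ = 46; combined 54.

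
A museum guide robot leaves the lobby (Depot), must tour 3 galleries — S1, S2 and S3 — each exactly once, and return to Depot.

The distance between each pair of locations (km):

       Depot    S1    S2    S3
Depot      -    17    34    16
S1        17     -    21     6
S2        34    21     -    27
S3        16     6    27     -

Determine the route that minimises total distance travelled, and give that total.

Shortest round trip = 77 km.

Depot-S1-S2-S3-Depot: 17+21+27+16 = 81
Depot-S1-S3-S2-Depot: 17+6+27+34 = 84
Depot-S2-S1-S3-Depot: 34+21+6+16 = 77
The minimum is 77.
One optimal route: Depot → S2 → S1 → S3 → Depot (or its reverse).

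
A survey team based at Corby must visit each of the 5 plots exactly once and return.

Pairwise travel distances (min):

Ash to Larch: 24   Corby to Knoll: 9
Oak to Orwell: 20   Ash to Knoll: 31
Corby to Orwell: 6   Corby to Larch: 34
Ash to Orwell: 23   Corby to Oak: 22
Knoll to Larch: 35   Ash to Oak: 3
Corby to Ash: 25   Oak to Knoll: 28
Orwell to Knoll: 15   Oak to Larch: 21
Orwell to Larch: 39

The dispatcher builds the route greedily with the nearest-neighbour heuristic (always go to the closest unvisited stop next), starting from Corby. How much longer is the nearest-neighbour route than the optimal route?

13 min longer than the optimal tour.

Corby: Orwell=6, Knoll=9, Oak=22, Ash=25, Larch=34 ⇒ Orwell
Orwell: Knoll=15, Oak=20, Ash=23, Larch=39 ⇒ Knoll
Knoll: Oak=28, Ash=31, Larch=35 ⇒ Oak
Oak: Ash=3, Larch=21 ⇒ Ash
Ash: Larch=24 ⇒ Larch
NN route Corby → Orwell → Knoll → Oak → Ash → Larch → Corby costs 110.
Optimal: Corby → Orwell → Ash → Oak → Larch → Knoll → Corby costs 97 (by enumerating all 60 distinct tours).
Excess = 110 − 97 = 13.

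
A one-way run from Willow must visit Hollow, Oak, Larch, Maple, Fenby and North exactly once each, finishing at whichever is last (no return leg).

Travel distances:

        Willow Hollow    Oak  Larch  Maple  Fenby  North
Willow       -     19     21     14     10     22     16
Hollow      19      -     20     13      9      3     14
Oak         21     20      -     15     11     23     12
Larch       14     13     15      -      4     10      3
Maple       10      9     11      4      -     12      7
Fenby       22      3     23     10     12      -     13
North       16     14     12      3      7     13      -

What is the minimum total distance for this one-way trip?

Shortest open route: 47.

There are 6! = 720 possible orderings.
Willow→Hollow→Oak→Larch→Maple→Fenby→North: 19+20+15+4+12+13 = 83
Willow→Hollow→Oak→Larch→Maple→North→Fenby: 19+20+15+4+7+13 = 78
Willow→Hollow→Oak→Larch→Fenby→Maple→North: 19+20+15+10+12+7 = 83
Willow→Hollow→Oak→Larch→Fenby→North→Maple: 19+20+15+10+13+7 = 84
Willow→Hollow→Oak→Larch→North→Maple→Fenby: 19+20+15+3+7+12 = 76
Willow→Hollow→Oak→Larch→North→Fenby→Maple: 19+20+15+3+13+12 = 82
Willow→Hollow→Oak→Maple→Larch→Fenby→North: 19+20+11+4+10+13 = 77
Willow→Hollow→Oak→Maple→Larch→North→Fenby: 19+20+11+4+3+13 = 70
… (712 more)
Willow→Maple→Hollow→Fenby→Larch→North→Oak: 10+9+3+10+3+12 = 47  ← best
The minimum is 47.
One shortest path: Willow → Maple → Hollow → Fenby → Larch → North → Oak.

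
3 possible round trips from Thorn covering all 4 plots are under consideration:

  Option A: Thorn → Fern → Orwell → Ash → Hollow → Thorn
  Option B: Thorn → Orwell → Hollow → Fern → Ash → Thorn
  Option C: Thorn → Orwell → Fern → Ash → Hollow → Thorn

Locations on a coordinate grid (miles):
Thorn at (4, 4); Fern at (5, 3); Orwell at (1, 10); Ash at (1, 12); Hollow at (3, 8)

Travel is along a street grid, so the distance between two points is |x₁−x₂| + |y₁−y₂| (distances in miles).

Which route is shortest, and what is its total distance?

Shortest is Option A, total 26 miles.

Option A: 2 + 11 + 2 + 6 + 5 = 26
Option B: 9 + 4 + 7 + 13 + 11 = 44
Option C: 9 + 11 + 13 + 6 + 5 = 44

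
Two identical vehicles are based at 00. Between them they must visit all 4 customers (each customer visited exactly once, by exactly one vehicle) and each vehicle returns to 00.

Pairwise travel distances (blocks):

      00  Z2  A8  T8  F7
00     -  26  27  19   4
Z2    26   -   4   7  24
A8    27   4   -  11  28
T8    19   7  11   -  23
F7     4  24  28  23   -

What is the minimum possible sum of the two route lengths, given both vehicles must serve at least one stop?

Minimum combined distance: 65 blocks.

Check every non-empty split of the stops between the two vehicles; for each half take its own optimal tour:
  {Z2} + {A8, T8, F7}: 52 + 62 = 114
  {A8} + {Z2, T8, F7}: 54 + 54 = 108
  {Z2, A8} + {T8, F7}: 57 + 46 = 103
  {T8} + {Z2, A8, F7}: 38 + 59 = 97
  {Z2, T8} + {A8, F7}: 52 + 59 = 111
  {A8, T8} + {Z2, F7}: 57 + 54 = 111
  … (7 splits in total)
  {Z2, A8, T8} + {F7}: 57 + 8 = 65  ← best
Best: vehicle 1 00 → A8 → Z2 → T8 → 00 = 57; vehicle 2 00 → F7 → 00 = 8; combined 65.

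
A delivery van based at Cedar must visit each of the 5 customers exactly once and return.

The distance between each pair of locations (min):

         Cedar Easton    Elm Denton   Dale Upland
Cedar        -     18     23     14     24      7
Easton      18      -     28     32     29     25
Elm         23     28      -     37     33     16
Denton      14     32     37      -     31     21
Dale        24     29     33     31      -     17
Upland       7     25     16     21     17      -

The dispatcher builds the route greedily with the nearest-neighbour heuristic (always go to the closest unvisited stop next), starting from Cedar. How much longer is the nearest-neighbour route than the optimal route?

From Cedar: Upland=7, Denton=14, Easton=18, Elm=23, Dale=24 → choose Upland (7).
From Upland: Elm=16, Dale=17, Denton=21, Easton=25 → choose Elm (16).
From Elm: Easton=28, Dale=33, Denton=37 → choose Easton (28).
From Easton: Dale=29, Denton=32 → choose Dale (29).
From Dale: Denton=31 → choose Denton (31).
NN route Cedar → Upland → Elm → Easton → Dale → Denton → Cedar costs 125.
Optimal: Cedar → Easton → Elm → Upland → Dale → Denton → Cedar costs 124 (by enumerating all 60 distinct tours).
Excess = 125 − 124 = 1.

Excess over optimum: 1 min.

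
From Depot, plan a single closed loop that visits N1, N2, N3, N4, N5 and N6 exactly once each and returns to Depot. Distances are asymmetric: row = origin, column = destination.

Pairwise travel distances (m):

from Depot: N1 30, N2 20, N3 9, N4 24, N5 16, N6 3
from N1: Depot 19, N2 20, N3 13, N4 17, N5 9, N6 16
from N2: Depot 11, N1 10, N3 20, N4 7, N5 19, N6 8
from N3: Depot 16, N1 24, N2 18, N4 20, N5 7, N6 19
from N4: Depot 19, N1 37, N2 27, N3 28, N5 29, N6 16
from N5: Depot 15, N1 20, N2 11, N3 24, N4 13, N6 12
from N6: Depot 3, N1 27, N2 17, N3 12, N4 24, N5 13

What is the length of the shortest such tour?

73 m — the shortest possible round trip.

Depot - N1 - N2 - N3 - N4 - N5 - N6 - Depot: 30+20+20+20+29+12+3 = 134
Depot - N1 - N2 - N3 - N4 - N6 - N5 - Depot: 30+20+20+20+16+13+15 = 134
Depot - N1 - N2 - N3 - N5 - N4 - N6 - Depot: 30+20+20+7+13+16+3 = 109
Depot - N1 - N2 - N3 - N5 - N6 - N4 - Depot: 30+20+20+7+12+24+19 = 132
Depot - N1 - N2 - N3 - N6 - N4 - N5 - Depot: 30+20+20+19+24+29+15 = 157
Depot - N1 - N2 - N3 - N6 - N5 - N4 - Depot: 30+20+20+19+13+13+19 = 134
Depot - N1 - N2 - N4 - N3 - N5 - N6 - Depot: 30+20+7+28+7+12+3 = 107
Depot - N1 - N2 - N4 - N3 - N6 - N5 - Depot: 30+20+7+28+19+13+15 = 132
… (712 more)
Depot - N3 - N5 - N2 - N1 - N4 - N6 - Depot: 9+7+11+10+17+16+3 = 73  ← best
The minimum is 73.
One optimal route: Depot → N3 → N5 → N2 → N1 → N4 → N6 → Depot.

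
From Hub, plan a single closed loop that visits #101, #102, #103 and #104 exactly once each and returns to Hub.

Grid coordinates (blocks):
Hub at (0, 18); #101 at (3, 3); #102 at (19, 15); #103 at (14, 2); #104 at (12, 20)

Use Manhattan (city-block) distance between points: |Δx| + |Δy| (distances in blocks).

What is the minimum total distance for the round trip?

Hub - #101 - #102 - #103 - #104 - Hub: 18+28+18+20+14 = 98
Hub - #101 - #102 - #104 - #103 - Hub: 18+28+12+20+30 = 108
Hub - #101 - #103 - #102 - #104 - Hub: 18+12+18+12+14 = 74
Hub - #101 - #103 - #104 - #102 - Hub: 18+12+20+12+22 = 84
Hub - #101 - #104 - #102 - #103 - Hub: 18+26+12+18+30 = 104
Hub - #101 - #104 - #103 - #102 - Hub: 18+26+20+18+22 = 104
Hub - #102 - #101 - #103 - #104 - Hub: 22+28+12+20+14 = 96
Hub - #102 - #101 - #104 - #103 - Hub: 22+28+26+20+30 = 126
Hub - #102 - #103 - #101 - #104 - Hub: 22+18+12+26+14 = 92
Hub - #102 - #104 - #101 - #103 - Hub: 22+12+26+12+30 = 102
Hub - #103 - #101 - #102 - #104 - Hub: 30+12+28+12+14 = 96
Hub - #103 - #102 - #101 - #104 - Hub: 30+18+28+26+14 = 116
The minimum is 74.
One optimal route: Hub → #101 → #103 → #102 → #104 → Hub (or its reverse).

Shortest round trip = 74 blocks.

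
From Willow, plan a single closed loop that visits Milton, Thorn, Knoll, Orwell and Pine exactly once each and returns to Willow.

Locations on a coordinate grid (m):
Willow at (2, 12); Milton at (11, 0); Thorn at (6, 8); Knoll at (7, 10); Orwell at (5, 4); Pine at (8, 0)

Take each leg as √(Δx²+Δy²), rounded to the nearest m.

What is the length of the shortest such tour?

Minimum total distance: 33 m.

With 5 stops there are 5!/2 = 60 distinct round trips (a route and its reverse cost the same).
Willow→Milton→Thorn→Knoll→Orwell→Pine→Willow: 15+9+2+6+5+13 = 50
Willow→Milton→Thorn→Knoll→Pine→Orwell→Willow: 15+9+2+10+5+9 = 50
Willow→Milton→Thorn→Orwell→Knoll→Pine→Willow: 15+9+4+6+10+13 = 57
Willow→Milton→Thorn→Orwell→Pine→Knoll→Willow: 15+9+4+5+10+5 = 48
Willow→Milton→Thorn→Pine→Knoll→Orwell→Willow: 15+9+8+10+6+9 = 57
Willow→Milton→Thorn→Pine→Orwell→Knoll→Willow: 15+9+8+5+6+5 = 48
Willow→Milton→Knoll→Thorn→Orwell→Pine→Willow: 15+11+2+4+5+13 = 50
Willow→Milton→Knoll→Thorn→Pine→Orwell→Willow: 15+11+2+8+5+9 = 50
Willow→Milton→Knoll→Orwell→Thorn→Pine→Willow: 15+11+6+4+8+13 = 57
Willow→Milton→Knoll→Orwell→Pine→Thorn→Willow: 15+11+6+5+8+6 = 51
Willow→Milton→Knoll→Pine→Thorn→Orwell→Willow: 15+11+10+8+4+9 = 57
Willow→Milton→Knoll→Pine→Orwell→Thorn→Willow: 15+11+10+5+4+6 = 51
Willow→Milton→Orwell→Thorn→Knoll→Pine→Willow: 15+7+4+2+10+13 = 51
Willow→Milton→Orwell→Thorn→Pine→Knoll→Willow: 15+7+4+8+10+5 = 49
… (46 more)
Willow→Knoll→Thorn→Milton→Pine→Orwell→Willow: 5+2+9+3+5+9 = 33  ← best
The minimum is 33.
One optimal route: Willow → Knoll → Thorn → Milton → Pine → Orwell → Willow (or its reverse).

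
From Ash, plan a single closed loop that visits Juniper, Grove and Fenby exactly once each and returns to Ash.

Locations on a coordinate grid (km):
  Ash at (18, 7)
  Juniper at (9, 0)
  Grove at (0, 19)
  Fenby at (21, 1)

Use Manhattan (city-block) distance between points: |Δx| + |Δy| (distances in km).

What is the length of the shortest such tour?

With 3 stops there are 3!/2 = 3 distinct round trips (a route and its reverse cost the same).
Ash → Juniper → Grove → Fenby → Ash: 16+28+39+9 = 92
Ash → Juniper → Fenby → Grove → Ash: 16+13+39+30 = 98
Ash → Grove → Juniper → Fenby → Ash: 30+28+13+9 = 80
The minimum is 80.
One optimal route: Ash → Grove → Juniper → Fenby → Ash (or its reverse).

80 km — the shortest possible round trip.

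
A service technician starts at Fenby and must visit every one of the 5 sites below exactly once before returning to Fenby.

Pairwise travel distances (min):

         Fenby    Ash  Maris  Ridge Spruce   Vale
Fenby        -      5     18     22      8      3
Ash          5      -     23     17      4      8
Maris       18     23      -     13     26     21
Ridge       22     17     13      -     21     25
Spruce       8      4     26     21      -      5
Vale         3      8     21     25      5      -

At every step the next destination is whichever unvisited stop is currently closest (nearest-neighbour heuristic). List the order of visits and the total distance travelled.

Fenby → [Vale:3 / Ash:5 / Spruce:8 / Maris:18 / Ridge:22] → Vale (3)
Vale → [Spruce:5 / Ash:8 / Maris:21 / Ridge:25] → Spruce (5)
Spruce → [Ash:4 / Ridge:21 / Maris:26] → Ash (4)
Ash → [Ridge:17 / Maris:23] → Ridge (17)
Ridge → [Maris:13] → Maris (13)
Return Maris→Fenby: 18.
Total = 3 + 5 + 4 + 17 + 13 + 18 = 60.

Nearest-neighbour total = 60 min; route Fenby → Vale → Spruce → Ash → Ridge → Maris → Fenby.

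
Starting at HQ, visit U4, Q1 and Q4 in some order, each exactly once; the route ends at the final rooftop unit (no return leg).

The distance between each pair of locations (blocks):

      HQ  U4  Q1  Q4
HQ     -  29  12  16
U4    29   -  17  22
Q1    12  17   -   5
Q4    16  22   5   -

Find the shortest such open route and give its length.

There are 3! = 6 possible orderings.
HQ → U4 → Q1 → Q4: 29+17+5 = 51
HQ → U4 → Q4 → Q1: 29+22+5 = 56
HQ → Q1 → U4 → Q4: 12+17+22 = 51
HQ → Q1 → Q4 → U4: 12+5+22 = 39
HQ → Q4 → U4 → Q1: 16+22+17 = 55
HQ → Q4 → Q1 → U4: 16+5+17 = 38
The minimum is 38.
One shortest path: HQ → Q4 → Q1 → U4.

Shortest open route: 38 blocks.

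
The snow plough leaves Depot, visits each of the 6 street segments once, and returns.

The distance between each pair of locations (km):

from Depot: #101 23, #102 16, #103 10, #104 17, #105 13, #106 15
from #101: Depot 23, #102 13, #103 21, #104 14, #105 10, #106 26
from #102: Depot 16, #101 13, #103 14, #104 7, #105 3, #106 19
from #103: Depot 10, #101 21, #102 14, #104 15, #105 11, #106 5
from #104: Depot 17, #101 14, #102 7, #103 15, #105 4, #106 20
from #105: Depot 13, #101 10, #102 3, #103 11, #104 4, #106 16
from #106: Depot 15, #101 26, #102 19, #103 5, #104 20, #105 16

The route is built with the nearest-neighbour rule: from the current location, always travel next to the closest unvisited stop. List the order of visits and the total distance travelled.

Depot → [#103:10 / #105:13 / #106:15 / #102:16 / #104:17 / #101:23] → #103 (10)
#103 → [#106:5 / #105:11 / #102:14 / #104:15 / #101:21] → #106 (5)
#106 → [#105:16 / #102:19 / #104:20 / #101:26] → #105 (16)
#105 → [#102:3 / #104:4 / #101:10] → #102 (3)
#102 → [#104:7 / #101:13] → #104 (7)
#104 → [#101:14] → #101 (14)
Return #101→Depot: 23.
Total = 10 + 5 + 16 + 3 + 7 + 14 + 23 = 78.

Nearest-neighbour total = 78 km; route Depot → #103 → #106 → #105 → #102 → #104 → #101 → Depot.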